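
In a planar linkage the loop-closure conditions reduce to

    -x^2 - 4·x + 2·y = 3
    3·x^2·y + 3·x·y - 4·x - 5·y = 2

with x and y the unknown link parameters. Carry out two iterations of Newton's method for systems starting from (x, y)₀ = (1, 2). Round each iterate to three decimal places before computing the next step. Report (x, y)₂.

(1.058, 4.173)

At (1, 2): F = (-4.000, -4.000).
Jacobian J = [[-2·x - 4, 2], [6·x·y + 3·y - 4, 3·x^2 + 3·x - 5]].
At the point, J = [[-6.000, 2.000], [14.000, 1.000]] (det J = -34.000).
Solving J·Δ = −F gives Δ = (0.118, 2.353).
Then the next iterate is (x, y)₁ = (1.118, 4.353).
Round to (1.118, 4.353) and repeat: F = (-0.01592, 2.68572), J = [[-6.236, 2.000], [38.25892, 2.10377]].
Δ = (-0.060, -0.180), so (x, y)₂ = (1.058, 4.173).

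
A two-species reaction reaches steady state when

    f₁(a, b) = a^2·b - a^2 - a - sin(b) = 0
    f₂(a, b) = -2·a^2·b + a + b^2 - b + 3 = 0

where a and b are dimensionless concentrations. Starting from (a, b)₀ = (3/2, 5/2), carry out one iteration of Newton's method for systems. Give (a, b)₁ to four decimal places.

(1.2921, 2.3201)

At (3/2, 5/2): F = (1.276528, -3.0000).
Jacobian J = [[2·a·b - 2·a - 1, a^2 - cos(b)], [-4·a·b + 1, -2·a^2 + 2·b - 1]].
At the point, J = [[3.5000, 3.051144], [-14.0000, -0.5000]] (det J = 40.966011).
Solving J·Δ = −F gives Δ = (-0.2079, -0.1799).
Then the next iterate is (a, b)₁ = (1.2921, 2.3201).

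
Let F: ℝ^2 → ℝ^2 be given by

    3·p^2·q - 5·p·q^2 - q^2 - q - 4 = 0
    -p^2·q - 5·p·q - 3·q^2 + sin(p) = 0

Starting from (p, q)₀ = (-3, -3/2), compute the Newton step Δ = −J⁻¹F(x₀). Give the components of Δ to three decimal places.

At (-3, -3/2): F = (-11.500, -15.89112).
Jacobian J = [[6·p·q - 5·q^2, 3·p^2 - 10·p·q - 2·q - 1], [-2·p·q - 5·q + cos(p), -p^2 - 5·p - 6·q]].
At the point, J = [[15.750, -16.000], [-2.48999, 15.000]] (det J = 196.41012).
Solving J·Δ = −F gives Δ = (2.173, 1.420).

(2.173, 1.420)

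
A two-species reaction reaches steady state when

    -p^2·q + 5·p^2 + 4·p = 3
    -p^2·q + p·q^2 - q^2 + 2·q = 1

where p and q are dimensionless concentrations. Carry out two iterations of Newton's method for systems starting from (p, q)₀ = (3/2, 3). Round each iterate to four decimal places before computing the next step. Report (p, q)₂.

At (3/2, 3): F = (7.5000, 2.7500).
Jacobian J = [[-2·p·q + 10·p + 4, -p^2], [-2·p·q + q^2, -p^2 + 2·p·q - 2·q + 2]].
At the point, J = [[10.0000, -2.2500], [0.0000, 2.7500]] (det J = 27.5000).
Solving J·Δ = −F gives Δ = (-0.9750, -1.0000).
Then the next iterate is (p, q)₁ = (0.5250, 2.0000).
Round to (0.5250, 2.0000) and repeat: F = (-0.073125, 0.548750), J = [[7.1500, -0.275625], [1.9000, -0.175625]].
Δ = (0.2242, 5.5496), so (p, q)₂ = (0.7492, 7.5496).

(0.7492, 7.5496)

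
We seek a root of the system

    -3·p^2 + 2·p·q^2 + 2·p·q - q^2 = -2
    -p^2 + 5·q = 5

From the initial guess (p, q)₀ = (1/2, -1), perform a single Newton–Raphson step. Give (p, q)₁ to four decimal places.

(1.3214, 1.2143)

At (1/2, -1): F = (0.2500, -10.2500).
Jacobian J = [[-6·p + 2·q^2 + 2·q, 4·p·q + 2·p - 2·q], [-2·p, 5]].
At the point, J = [[-3.0000, 1.0000], [-1.0000, 5.0000]] (det J = -14.0000).
Solving J·Δ = −F gives Δ = (0.8214, 2.2143).
Then the next iterate is (p, q)₁ = (1.3214, 1.2143).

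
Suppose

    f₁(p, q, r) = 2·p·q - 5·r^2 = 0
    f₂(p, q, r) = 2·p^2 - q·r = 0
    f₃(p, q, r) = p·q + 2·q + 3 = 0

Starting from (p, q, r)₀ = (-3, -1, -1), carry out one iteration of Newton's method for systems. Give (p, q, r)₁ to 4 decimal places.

(-1.2612, 1.2612, 0.6045)

At (-3, -1, -1): F = (1.0000, 17.0000, 4.0000).
Jacobian J = [[2·q, 2·p, -10·r], [4·p, -r, -q], [q, p + 2, 0]].
At the point, J = [[-2.0000, -6.0000, 10.0000], [-12.0000, 1.0000, 1.0000], [-1.0000, -1.0000, 0.0000]] (det J = 134.0000).
Solving J·Δ = −F gives Δ = (1.7388, 2.2612, 1.6045).
Then the next iterate is (p, q, r)₁ = (-1.2612, 1.2612, 0.6045).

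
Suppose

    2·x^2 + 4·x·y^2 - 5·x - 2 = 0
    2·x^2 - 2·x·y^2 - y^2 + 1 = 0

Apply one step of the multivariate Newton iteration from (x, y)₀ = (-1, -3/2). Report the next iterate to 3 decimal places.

(-0.500, -1.167)

At (-1, -3/2): F = (-4.000, 5.250).
Jacobian J = [[4·x + 4·y^2 - 5, 8·x·y], [4·x - 2·y^2, -4·x·y - 2·y]].
At the point, J = [[0.000, 12.000], [-8.500, -3.000]] (det J = 102.000).
Solving J·Δ = −F gives Δ = (0.500, 0.333).
Then the next iterate is (x, y)₁ = (-0.500, -1.167).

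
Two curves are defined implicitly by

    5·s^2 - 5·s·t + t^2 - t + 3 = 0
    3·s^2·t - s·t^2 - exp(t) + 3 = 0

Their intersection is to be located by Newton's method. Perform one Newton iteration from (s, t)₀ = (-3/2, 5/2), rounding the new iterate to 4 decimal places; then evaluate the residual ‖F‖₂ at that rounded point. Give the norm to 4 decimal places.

10.6813

At (-3/2, 5/2): F = (36.7500, 17.067506).
Jacobian J = [[10·s - 5·t, -5·s + 2·t - 1], [6·s·t - t^2, 3·s^2 - 2·s·t - exp(t)]].
At the point, J = [[-27.5000, 11.5000], [-28.7500, 2.067506]] (det J = 273.768584).
Solving J·Δ = −F gives Δ = (0.4394, -2.1449).
Then the next iterate is (s, t)₁ = (-1.0606, 0.3551).
Re-evaluating at (-1.0606, 0.3551): F = (10.278453, 2.905741), so ‖F‖₂ = 10.6813.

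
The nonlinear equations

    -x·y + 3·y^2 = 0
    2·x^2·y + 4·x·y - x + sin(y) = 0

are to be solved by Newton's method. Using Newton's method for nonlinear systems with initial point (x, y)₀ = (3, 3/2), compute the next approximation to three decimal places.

(1.961, 0.865)

At (3, 3/2): F = (2.250, 42.99749).
Jacobian J = [[-y, -x + 6·y], [4·x·y + 4·y - 1, 2·x^2 + 4·x + cos(y)]].
At the point, J = [[-1.500, 6.000], [23.000, 30.07074]] (det J = -183.10611).
Solving J·Δ = −F gives Δ = (-1.039, -0.635).
Then the next iterate is (x, y)₁ = (1.961, 0.865).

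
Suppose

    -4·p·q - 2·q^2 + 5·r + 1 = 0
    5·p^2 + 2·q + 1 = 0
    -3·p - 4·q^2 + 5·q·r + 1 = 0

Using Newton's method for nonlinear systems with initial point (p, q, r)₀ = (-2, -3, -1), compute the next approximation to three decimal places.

(-1.095, -1.454, -0.156)

At (-2, -3, -1): F = (-46.000, 15.000, -14.000).
Jacobian J = [[-4·q, -4·p - 4·q, 5], [10·p, 2, 0], [-3, -8·q + 5·r, 5·q]].
At the point, J = [[12.000, 20.000, 5.000], [-20.000, 2.000, 0.000], [-3.000, 19.000, -15.000]] (det J = -8230.000).
Solving J·Δ = −F gives Δ = (0.905, 1.546, 0.844).
Then the next iterate is (p, q, r)₁ = (-1.095, -1.454, -0.156).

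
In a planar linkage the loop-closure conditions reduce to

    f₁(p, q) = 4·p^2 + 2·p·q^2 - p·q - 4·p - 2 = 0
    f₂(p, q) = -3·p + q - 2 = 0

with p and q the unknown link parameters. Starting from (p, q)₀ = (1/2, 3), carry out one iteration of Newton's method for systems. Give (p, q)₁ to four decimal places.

At (1/2, 3): F = (4.5000, -0.5000).
Jacobian J = [[8·p + 2·q^2 - q - 4, 4·p·q - p], [-3, 1]].
At the point, J = [[15.0000, 5.5000], [-3.0000, 1.0000]] (det J = 31.5000).
Solving J·Δ = −F gives Δ = (-0.2302, -0.1905).
Then the next iterate is (p, q)₁ = (0.2698, 2.8095).

(0.2698, 2.8095)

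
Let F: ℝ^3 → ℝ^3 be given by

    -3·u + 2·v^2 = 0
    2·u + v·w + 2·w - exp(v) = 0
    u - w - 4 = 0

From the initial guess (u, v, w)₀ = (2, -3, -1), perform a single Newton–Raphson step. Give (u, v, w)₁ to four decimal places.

(-1.8817, -1.0296, -5.8817)

At (2, -3, -1): F = (12.0000, 4.950213, -1.0000).
Jacobian J = [[-3, 4·v, 0], [2, w - exp(v), v + 2], [1, 0, -1]].
At the point, J = [[-3.0000, -12.0000, 0.0000], [2.0000, -1.049787, -1.0000], [1.0000, 0.0000, -1.0000]] (det J = -15.149361).
Solving J·Δ = −F gives Δ = (-3.8817, 1.9704, -4.8817).
Then the next iterate is (u, v, w)₁ = (-1.8817, -1.0296, -5.8817).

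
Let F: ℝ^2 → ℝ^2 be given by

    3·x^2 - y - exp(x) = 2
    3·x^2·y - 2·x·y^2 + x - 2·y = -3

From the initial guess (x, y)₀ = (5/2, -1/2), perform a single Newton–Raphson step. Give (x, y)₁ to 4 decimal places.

(0.5455, -0.9394)

At (5/2, -1/2): F = (5.067506, -4.1250).
Jacobian J = [[6·x - exp(x), -1], [6·x·y - 2·y^2 + 1, 3·x^2 - 4·x·y - 2]].
At the point, J = [[2.817506, -1.0000], [-7.0000, 21.7500]] (det J = 54.280756).
Solving J·Δ = −F gives Δ = (-1.9545, -0.4394).
Then the next iterate is (x, y)₁ = (0.5455, -0.9394).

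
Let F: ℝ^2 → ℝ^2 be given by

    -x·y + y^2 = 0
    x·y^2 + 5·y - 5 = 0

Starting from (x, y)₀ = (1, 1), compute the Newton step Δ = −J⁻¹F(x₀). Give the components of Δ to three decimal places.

(-0.125, -0.125)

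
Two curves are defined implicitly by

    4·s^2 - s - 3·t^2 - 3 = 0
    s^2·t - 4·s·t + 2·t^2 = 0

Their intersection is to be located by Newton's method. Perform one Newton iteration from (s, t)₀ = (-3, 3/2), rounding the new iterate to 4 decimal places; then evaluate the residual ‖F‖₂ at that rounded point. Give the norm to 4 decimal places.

12.1755

At (-3, 3/2): F = (29.2500, 36.0000).
Jacobian J = [[8·s - 1, -6·t], [2·s·t - 4·t, s^2 - 4·s + 4·t]].
At the point, J = [[-25.0000, -9.0000], [-15.0000, 27.0000]] (det J = -810.0000).
Solving J·Δ = −F gives Δ = (1.3750, -0.5694).
Then the next iterate is (s, t)₁ = (-1.6250, 0.9306).
Re-evaluating at (-1.6250, 0.9306): F = (6.589451, 10.238298), so ‖F‖₂ = 12.1755.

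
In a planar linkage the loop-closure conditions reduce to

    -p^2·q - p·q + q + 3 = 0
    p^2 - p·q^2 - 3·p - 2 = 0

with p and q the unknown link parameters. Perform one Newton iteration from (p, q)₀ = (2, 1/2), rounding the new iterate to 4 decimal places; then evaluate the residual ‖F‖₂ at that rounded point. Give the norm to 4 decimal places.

22.2965

At (2, 1/2): F = (0.5000, -4.5000).
Jacobian J = [[-2·p·q - q, -p^2 - p + 1], [2·p - q^2 - 3, -2·p·q]].
At the point, J = [[-2.5000, -5.0000], [0.7500, -2.0000]] (det J = 8.7500).
Solving J·Δ = −F gives Δ = (2.6857, -1.2429).
Then the next iterate is (p, q)₁ = (4.6857, -0.7429).
Re-evaluating at (4.6857, -0.7429): F = (22.049059, 3.312645), so ‖F‖₂ = 22.2965.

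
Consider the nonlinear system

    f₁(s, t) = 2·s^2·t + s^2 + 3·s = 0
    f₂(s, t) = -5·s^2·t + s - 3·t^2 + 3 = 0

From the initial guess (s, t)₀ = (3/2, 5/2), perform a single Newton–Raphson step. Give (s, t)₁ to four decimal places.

At (3/2, 5/2): F = (18.0000, -42.3750).
Jacobian J = [[4·s·t + 2·s + 3, 2·s^2], [-10·s·t + 1, -5·s^2 - 6·t]].
At the point, J = [[21.0000, 4.5000], [-36.5000, -26.2500]] (det J = -387.0000).
Solving J·Δ = −F gives Δ = (-0.7282, -0.6017).
Then the next iterate is (s, t)₁ = (0.7718, 1.8983).

(0.7718, 1.8983)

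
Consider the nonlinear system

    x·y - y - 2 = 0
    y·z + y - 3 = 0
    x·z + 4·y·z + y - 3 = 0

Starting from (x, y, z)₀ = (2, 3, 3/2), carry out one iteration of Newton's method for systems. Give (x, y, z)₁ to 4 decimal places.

(1.6989, 2.9032, 0.0806)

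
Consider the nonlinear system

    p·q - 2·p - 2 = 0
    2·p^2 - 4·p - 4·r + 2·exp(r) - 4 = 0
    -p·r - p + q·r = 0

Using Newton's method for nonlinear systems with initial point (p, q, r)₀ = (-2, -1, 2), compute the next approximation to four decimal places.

(-0.7194, -0.9209, 1.6835)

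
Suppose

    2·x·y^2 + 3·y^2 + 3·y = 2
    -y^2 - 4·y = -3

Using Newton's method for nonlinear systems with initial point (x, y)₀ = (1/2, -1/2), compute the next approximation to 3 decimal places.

At (1/2, -1/2): F = (-2.500, 4.750).
Jacobian J = [[2·y^2, 4·x·y + 6·y + 3], [0, -2·y - 4]].
At the point, J = [[0.500, -1.000], [0.000, -3.000]] (det J = -1.500).
Solving J·Δ = −F gives Δ = (8.167, 1.583).
Then the next iterate is (x, y)₁ = (8.667, 1.083).

(8.667, 1.083)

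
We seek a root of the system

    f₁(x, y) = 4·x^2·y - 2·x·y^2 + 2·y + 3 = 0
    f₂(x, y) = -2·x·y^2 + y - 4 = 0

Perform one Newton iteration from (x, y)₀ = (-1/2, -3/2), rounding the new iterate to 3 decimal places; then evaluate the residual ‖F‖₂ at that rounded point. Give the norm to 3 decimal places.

2.236

At (-1/2, -3/2): F = (0.750, -3.250).
Jacobian J = [[8·x·y - 2·y^2, 4·x^2 - 4·x·y + 2], [-2·y^2, -4·x·y + 1]].
At the point, J = [[1.500, 0.000], [-4.500, -2.000]] (det J = -3.000).
Solving J·Δ = −F gives Δ = (-0.500, -0.500).
Then the next iterate is (x, y)₁ = (-1.000, -2.000).
Re-evaluating at (-1.000, -2.000): F = (-1.000, 2.000), so ‖F‖₂ = 2.236.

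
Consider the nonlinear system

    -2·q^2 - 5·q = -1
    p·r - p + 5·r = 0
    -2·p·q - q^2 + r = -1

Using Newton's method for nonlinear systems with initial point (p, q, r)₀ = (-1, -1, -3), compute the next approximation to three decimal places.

At (-1, -1, -3): F = (4.000, -11.000, -5.000).
Jacobian J = [[0, -4·q - 5, 0], [r - 1, 0, p + 5], [-2·q, -2·p - 2·q, 1]].
At the point, J = [[0.000, -1.000, 0.000], [-4.000, 0.000, 4.000], [2.000, 4.000, 1.000]] (det J = -12.000).
Solving J·Δ = −F gives Δ = (-4.583, 4.000, -1.833).
Then the next iterate is (p, q, r)₁ = (-5.583, 3.000, -4.833).

(-5.583, 3.000, -4.833)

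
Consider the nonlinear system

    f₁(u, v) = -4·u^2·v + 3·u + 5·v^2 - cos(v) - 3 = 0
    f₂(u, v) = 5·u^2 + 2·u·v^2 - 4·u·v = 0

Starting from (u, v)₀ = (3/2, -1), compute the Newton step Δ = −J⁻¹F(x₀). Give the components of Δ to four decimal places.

(-0.9392, 0.0440)

At (3/2, -1): F = (14.959698, 20.2500).
Jacobian J = [[-8·u·v + 3, -4·u^2 + 10·v + sin(v)], [10·u + 2·v^2 - 4·v, 4·u·v - 4·u]].
At the point, J = [[15.0000, -19.841471], [21.0000, -12.0000]] (det J = 236.670891).
Solving J·Δ = −F gives Δ = (-0.9392, 0.0440).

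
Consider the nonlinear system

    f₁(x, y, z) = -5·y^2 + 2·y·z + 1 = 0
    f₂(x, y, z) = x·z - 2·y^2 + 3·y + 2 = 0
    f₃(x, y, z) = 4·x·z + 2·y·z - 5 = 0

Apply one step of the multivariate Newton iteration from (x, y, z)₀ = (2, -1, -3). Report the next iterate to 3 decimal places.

At (2, -1, -3): F = (2.000, -9.000, -23.000).
Jacobian J = [[0, -10·y + 2·z, 2·y], [z, -4·y + 3, x], [4·z, 2·z, 4·x + 2·y]].
At the point, J = [[0.000, 4.000, -2.000], [-3.000, 7.000, 2.000], [-12.000, -6.000, 6.000]] (det J = -228.000).
Solving J·Δ = −F gives Δ = (-1.272, 0.289, 1.579).
Then the next iterate is (x, y, z)₁ = (0.728, -0.711, -1.421).

(0.728, -0.711, -1.421)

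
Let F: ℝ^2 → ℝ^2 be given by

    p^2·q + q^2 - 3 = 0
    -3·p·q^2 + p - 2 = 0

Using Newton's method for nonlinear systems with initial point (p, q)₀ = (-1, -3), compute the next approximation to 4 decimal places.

(-0.7227, -2.0672)

At (-1, -3): F = (3.0000, 24.0000).
Jacobian J = [[2·p·q, p^2 + 2·q], [-3·q^2 + 1, -6·p·q]].
At the point, J = [[6.0000, -5.0000], [-26.0000, -18.0000]] (det J = -238.0000).
Solving J·Δ = −F gives Δ = (0.2773, 0.9328).
Then the next iterate is (p, q)₁ = (-0.7227, -2.0672).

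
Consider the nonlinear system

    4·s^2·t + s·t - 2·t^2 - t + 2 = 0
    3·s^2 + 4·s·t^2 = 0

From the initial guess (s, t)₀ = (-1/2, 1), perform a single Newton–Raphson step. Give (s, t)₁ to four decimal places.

(-0.2803, 0.7424)

At (-1/2, 1): F = (-0.5000, -1.2500).
Jacobian J = [[8·s·t + t, 4·s^2 + s - 4·t - 1], [6·s + 4·t^2, 8·s·t]].
At the point, J = [[-3.0000, -4.5000], [1.0000, -4.0000]] (det J = 16.5000).
Solving J·Δ = −F gives Δ = (0.2197, -0.2576).
Then the next iterate is (s, t)₁ = (-0.2803, 0.7424).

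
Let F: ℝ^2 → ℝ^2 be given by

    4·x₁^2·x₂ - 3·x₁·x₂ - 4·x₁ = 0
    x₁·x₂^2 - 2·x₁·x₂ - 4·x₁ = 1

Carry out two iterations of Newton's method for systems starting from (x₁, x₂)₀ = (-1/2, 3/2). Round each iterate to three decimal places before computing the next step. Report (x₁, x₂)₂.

(-0.182, -1.258)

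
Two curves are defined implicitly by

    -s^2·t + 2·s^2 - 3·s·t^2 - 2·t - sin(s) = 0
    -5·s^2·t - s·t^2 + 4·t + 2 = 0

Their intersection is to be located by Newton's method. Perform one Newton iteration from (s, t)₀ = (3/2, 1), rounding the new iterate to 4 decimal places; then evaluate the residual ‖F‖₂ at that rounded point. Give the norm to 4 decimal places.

1.8461

At (3/2, 1): F = (-5.247495, -6.7500).
Jacobian J = [[-2·s·t + 4·s - 3·t^2 - cos(s), -s^2 - 6·s·t - 2], [-10·s·t - t^2, -5·s^2 - 2·s·t + 4]].
At the point, J = [[-0.070737, -13.2500], [-16.0000, -10.2500]] (det J = -211.274944).
Solving J·Δ = −F gives Δ = (-0.1687, -0.3951).
Then the next iterate is (s, t)₁ = (1.3313, 0.6049).
Re-evaluating at (1.3313, 0.6049): F = (-1.170023, -1.428030), so ‖F‖₂ = 1.8461.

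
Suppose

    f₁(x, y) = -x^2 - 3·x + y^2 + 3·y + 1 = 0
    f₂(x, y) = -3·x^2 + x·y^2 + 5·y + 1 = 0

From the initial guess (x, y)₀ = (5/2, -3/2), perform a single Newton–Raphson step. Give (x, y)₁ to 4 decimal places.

(0.6250, 0.2125)

At (5/2, -3/2): F = (-15.0000, -19.6250).
Jacobian J = [[-2·x - 3, 2·y + 3], [-6·x + y^2, 2·x·y + 5]].
At the point, J = [[-8.0000, 0.0000], [-12.7500, -2.5000]] (det J = 20.0000).
Solving J·Δ = −F gives Δ = (-1.8750, 1.7125).
Then the next iterate is (x, y)₁ = (0.6250, 0.2125).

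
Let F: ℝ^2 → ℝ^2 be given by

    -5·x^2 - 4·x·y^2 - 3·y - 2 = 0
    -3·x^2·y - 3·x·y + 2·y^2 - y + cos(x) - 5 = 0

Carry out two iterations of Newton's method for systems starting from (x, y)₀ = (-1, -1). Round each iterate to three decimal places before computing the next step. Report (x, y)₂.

At (-1, -1): F = (0.000, -1.45970).
Jacobian J = [[-10·x - 4·y^2, -8·x·y - 3], [-6·x·y - 3·y - sin(x), -3·x^2 - 3·x + 4·y - 1]].
At the point, J = [[6.000, -11.000], [-2.15853, -5.000]] (det J = -53.74382).
Solving J·Δ = −F gives Δ = (-0.299, -0.163).
Then the next iterate is (x, y)₁ = (-1.299, -1.163).
Round to (-1.299, -1.163) and repeat: F = (0.07994, 0.49173), J = [[7.57972, -15.08590], [-4.61213, -6.81720]].
Δ = (0.057, 0.034), so (x, y)₂ = (-1.242, -1.129).

(-1.242, -1.129)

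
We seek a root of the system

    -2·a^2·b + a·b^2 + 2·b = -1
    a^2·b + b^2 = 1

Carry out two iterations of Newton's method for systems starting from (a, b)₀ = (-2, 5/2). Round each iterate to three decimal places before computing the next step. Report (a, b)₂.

At (-2, 5/2): F = (-26.500, 15.250).
Jacobian J = [[-4·a·b + b^2, -2·a^2 + 2·a·b + 2], [2·a·b, a^2 + 2·b]].
At the point, J = [[26.250, -16.000], [-10.000, 9.000]] (det J = 76.250).
Solving J·Δ = −F gives Δ = (-0.072, -1.775).
Then the next iterate is (a, b)₁ = (-2.072, 0.725).
Round to (-2.072, 0.725) and repeat: F = (-4.86421, 2.63818), J = [[6.53442, -9.59077], [-3.00440, 5.74318]].
Δ = (0.302, -0.301), so (a, b)₂ = (-1.770, 0.424).

(-1.770, 0.424)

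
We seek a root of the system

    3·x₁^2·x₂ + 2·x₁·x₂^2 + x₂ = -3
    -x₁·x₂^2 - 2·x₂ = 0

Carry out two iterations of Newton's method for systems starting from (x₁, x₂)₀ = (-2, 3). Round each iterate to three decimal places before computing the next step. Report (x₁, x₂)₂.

(-0.889, 2.335)

At (-2, 3): F = (6.000, 12.000).
Jacobian J = [[6·x₁·x₂ + 2·x₂^2, 3·x₁^2 + 4·x₁·x₂ + 1], [-x₂^2, -2·x₁·x₂ - 2]].
At the point, J = [[-18.000, -11.000], [-9.000, 10.000]] (det J = -279.000).
Solving J·Δ = −F gives Δ = (0.688, -0.581).
Then the next iterate is (x₁, x₂)₁ = (-1.312, 2.419).
Round to (-1.312, 2.419) and repeat: F = (2.55630, 2.83925), J = [[-7.33925, -6.53088], [-5.85156, 4.34746]].
Δ = (0.423, -0.084), so (x₁, x₂)₂ = (-0.889, 2.335).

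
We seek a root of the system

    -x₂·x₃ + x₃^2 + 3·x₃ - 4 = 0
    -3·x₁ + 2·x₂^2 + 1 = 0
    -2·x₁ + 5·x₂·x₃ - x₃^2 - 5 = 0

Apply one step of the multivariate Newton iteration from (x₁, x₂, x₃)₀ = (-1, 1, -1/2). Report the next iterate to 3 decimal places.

At (-1, 1, -1/2): F = (-4.750, 6.000, -5.750).
Jacobian J = [[0, -x₃, -x₂ + 2·x₃ + 3], [-3, 4·x₂, 0], [-2, 5·x₃, 5·x₂ - 2·x₃]].
At the point, J = [[0.000, 0.500, 1.000], [-3.000, 4.000, 0.000], [-2.000, -2.500, 6.000]] (det J = 24.500).
Solving J·Δ = −F gives Δ = (5.061, 2.296, 3.602).
Then the next iterate is (x₁, x₂, x₃)₁ = (4.061, 3.296, 3.102).

(4.061, 3.296, 3.102)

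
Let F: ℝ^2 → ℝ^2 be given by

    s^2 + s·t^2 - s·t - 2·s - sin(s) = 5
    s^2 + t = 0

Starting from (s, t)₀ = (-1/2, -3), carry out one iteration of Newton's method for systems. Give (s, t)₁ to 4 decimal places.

At (-1/2, -3): F = (-9.270574, -2.7500).
Jacobian J = [[2·s + t^2 - t - cos(s) - 2, 2·s·t - s], [2·s, 1]].
At the point, J = [[8.122417, 3.5000], [-1.0000, 1.0000]] (det J = 11.622417).
Solving J·Δ = −F gives Δ = (-0.0305, 2.7195).
Then the next iterate is (s, t)₁ = (-0.5305, -0.2805).

(-0.5305, -0.2805)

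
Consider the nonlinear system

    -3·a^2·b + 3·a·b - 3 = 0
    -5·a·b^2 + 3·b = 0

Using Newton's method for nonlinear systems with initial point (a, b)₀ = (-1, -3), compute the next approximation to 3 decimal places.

At (-1, -3): F = (15.000, 36.000).
Jacobian J = [[-6·a·b + 3·b, -3·a^2 + 3·a], [-5·b^2, -10·a·b + 3]].
At the point, J = [[-27.000, -6.000], [-45.000, -27.000]] (det J = 459.000).
Solving J·Δ = −F gives Δ = (0.412, 0.647).
Then the next iterate is (a, b)₁ = (-0.588, -2.353).

(-0.588, -2.353)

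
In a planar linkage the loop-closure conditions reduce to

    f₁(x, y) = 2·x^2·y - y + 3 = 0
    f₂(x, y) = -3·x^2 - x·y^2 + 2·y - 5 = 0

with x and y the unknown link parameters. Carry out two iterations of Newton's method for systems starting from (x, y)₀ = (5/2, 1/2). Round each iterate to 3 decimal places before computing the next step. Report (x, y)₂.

At (5/2, 1/2): F = (8.750, -23.375).
Jacobian J = [[4·x·y, 2·x^2 - 1], [-6·x - y^2, -2·x·y + 2]].
At the point, J = [[5.000, 11.500], [-15.250, -0.500]] (det J = 172.875).
Solving J·Δ = −F gives Δ = (-1.530, -0.096).
Then the next iterate is (x, y)₁ = (0.970, 0.404).
Round to (0.970, 0.404) and repeat: F = (3.35625, -7.17302), J = [[1.56752, 0.88180], [-5.98322, 1.21624]].
Δ = (-1.449, -1.230), so (x, y)₂ = (-0.479, -0.826).

(-0.479, -0.826)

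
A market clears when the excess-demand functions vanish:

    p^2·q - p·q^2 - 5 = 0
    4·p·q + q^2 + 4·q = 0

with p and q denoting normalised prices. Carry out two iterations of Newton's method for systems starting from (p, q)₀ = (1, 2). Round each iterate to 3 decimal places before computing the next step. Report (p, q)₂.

(-3.790, -0.671)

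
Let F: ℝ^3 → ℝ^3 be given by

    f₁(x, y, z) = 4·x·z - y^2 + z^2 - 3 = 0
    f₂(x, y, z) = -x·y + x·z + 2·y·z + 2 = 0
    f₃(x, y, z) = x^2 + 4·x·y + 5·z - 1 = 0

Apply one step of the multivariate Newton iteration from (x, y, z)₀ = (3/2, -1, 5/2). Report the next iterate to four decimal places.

(1.1061, -1.4112, 1.3646)

At (3/2, -1, 5/2): F = (17.2500, 2.2500, 7.7500).
Jacobian J = [[4·z, -2·y, 4·x + 2·z], [-y + z, -x + 2·z, x + 2·y], [2·x + 4·y, 4·x, 5]].
At the point, J = [[10.0000, 2.0000, 11.0000], [3.5000, 3.5000, -0.5000], [-1.0000, 6.0000, 5.0000]] (det J = 440.5000).
Solving J·Δ = −F gives Δ = (-0.3939, -0.4112, -1.1354).
Then the next iterate is (x, y, z)₁ = (1.1061, -1.4112, 1.3646).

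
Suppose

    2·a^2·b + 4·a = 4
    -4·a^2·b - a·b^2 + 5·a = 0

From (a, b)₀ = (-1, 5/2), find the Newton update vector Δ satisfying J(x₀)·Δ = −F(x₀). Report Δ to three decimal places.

At (-1, 5/2): F = (-3.000, -8.750).
Jacobian J = [[4·a·b + 4, 2·a^2], [-8·a·b - b^2 + 5, -4·a^2 - 2·a·b]].
At the point, J = [[-6.000, 2.000], [18.750, 1.000]] (det J = -43.500).
Solving J·Δ = −F gives Δ = (0.333, 2.500).

(0.333, 2.500)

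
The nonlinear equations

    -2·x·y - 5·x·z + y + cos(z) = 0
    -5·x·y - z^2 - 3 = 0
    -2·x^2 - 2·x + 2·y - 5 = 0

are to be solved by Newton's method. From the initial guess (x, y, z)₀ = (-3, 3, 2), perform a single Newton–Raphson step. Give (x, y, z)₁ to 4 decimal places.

At (-3, 3, 2): F = (50.583853, 38.0000, -11.0000).
Jacobian J = [[-2·y - 5·z, -2·x + 1, -5·x - sin(z)], [-5·y, -5·x, -2·z], [-4·x - 2, 2, 0]].
At the point, J = [[-16.0000, 7.0000, 14.090703], [-15.0000, 15.0000, -4.0000], [10.0000, 2.0000, 0.0000]] (det J = -2944.326463).
Solving J·Δ = −F gives Δ = (1.3954, -1.4770, -1.2716).
Then the next iterate is (x, y, z)₁ = (-1.6046, 1.5230, 0.7284).

(-1.6046, 1.5230, 0.7284)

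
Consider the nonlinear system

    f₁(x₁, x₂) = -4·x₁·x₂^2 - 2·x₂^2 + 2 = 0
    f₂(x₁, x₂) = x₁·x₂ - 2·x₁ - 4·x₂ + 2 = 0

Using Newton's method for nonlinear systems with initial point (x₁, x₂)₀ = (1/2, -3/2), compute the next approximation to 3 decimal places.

(1.187, -0.401)

At (1/2, -3/2): F = (-7.000, 6.250).
Jacobian J = [[-4·x₂^2, -8·x₁·x₂ - 4·x₂], [x₂ - 2, x₁ - 4]].
At the point, J = [[-9.000, 12.000], [-3.500, -3.500]] (det J = 73.500).
Solving J·Δ = −F gives Δ = (0.687, 1.099).
Then the next iterate is (x₁, x₂)₁ = (1.187, -0.401).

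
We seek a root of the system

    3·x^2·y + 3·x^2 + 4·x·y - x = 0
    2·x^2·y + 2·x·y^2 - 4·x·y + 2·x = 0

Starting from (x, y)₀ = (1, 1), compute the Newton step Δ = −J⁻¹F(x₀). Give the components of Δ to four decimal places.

(-2.0000, 3.0000)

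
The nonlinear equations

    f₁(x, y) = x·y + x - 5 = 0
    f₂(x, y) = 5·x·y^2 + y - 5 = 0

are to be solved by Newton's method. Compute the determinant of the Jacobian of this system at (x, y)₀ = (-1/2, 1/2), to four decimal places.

J = [[y + 1, x], [5·y^2, 10·x·y + 1]].
At the point, J = [[1.5000, -0.5000], [1.2500, -1.5000]].
det J = -1.6250.

-1.6250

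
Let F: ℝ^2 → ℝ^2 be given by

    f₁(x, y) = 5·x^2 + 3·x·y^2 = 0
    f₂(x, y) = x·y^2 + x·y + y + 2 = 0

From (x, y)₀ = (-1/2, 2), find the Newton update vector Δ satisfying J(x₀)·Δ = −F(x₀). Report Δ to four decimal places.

(-0.5147, -1.3922)

At (-1/2, 2): F = (-4.7500, 1.0000).
Jacobian J = [[10·x + 3·y^2, 6·x·y], [y^2 + y, 2·x·y + x + 1]].
At the point, J = [[7.0000, -6.0000], [6.0000, -1.5000]] (det J = 25.5000).
Solving J·Δ = −F gives Δ = (-0.5147, -1.3922).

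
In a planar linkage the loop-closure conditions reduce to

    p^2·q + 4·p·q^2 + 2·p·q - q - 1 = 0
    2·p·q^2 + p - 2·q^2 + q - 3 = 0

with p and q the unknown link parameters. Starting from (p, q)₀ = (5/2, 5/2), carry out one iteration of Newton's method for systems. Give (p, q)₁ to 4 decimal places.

At (5/2, 5/2): F = (87.1250, 20.7500).
Jacobian J = [[2·p·q + 4·q^2 + 2·q, p^2 + 8·p·q + 2·p - 1], [2·q^2 + 1, 4·p·q - 4·q + 1]].
At the point, J = [[42.5000, 60.2500], [13.5000, 16.0000]] (det J = -133.3750).
Solving J·Δ = −F gives Δ = (1.0783, -2.2067).
Then the next iterate is (p, q)₁ = (3.5783, 0.2933).

(3.5783, 0.2933)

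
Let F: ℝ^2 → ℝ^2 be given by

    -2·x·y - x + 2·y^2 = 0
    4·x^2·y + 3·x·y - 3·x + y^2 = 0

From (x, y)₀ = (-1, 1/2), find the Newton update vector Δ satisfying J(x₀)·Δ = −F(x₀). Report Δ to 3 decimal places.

At (-1, 1/2): F = (2.500, 3.750).
Jacobian J = [[-2·y - 1, -2·x + 4·y], [8·x·y + 3·y - 3, 4·x^2 + 3·x + 2·y]].
At the point, J = [[-2.000, 4.000], [-5.500, 2.000]] (det J = 18.000).
Solving J·Δ = −F gives Δ = (0.556, -0.347).

(0.556, -0.347)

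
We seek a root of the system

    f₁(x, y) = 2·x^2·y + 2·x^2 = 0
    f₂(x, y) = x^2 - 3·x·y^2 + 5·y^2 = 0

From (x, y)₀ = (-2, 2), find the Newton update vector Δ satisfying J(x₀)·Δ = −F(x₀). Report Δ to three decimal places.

(0.724, -0.828)

At (-2, 2): F = (24.000, 48.000).
Jacobian J = [[4·x·y + 4·x, 2·x^2], [2·x - 3·y^2, -6·x·y + 10·y]].
At the point, J = [[-24.000, 8.000], [-16.000, 44.000]] (det J = -928.000).
Solving J·Δ = −F gives Δ = (0.724, -0.828).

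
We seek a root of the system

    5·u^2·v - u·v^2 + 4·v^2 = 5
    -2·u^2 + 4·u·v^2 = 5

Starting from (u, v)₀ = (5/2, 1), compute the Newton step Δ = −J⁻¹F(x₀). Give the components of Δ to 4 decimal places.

(-1.1844, 0.0197)

At (5/2, 1): F = (27.7500, -7.5000).
Jacobian J = [[10·u·v - v^2, 5·u^2 - 2·u·v + 8·v], [-4·u + 4·v^2, 8·u·v]].
At the point, J = [[24.0000, 34.2500], [-6.0000, 20.0000]] (det J = 685.5000).
Solving J·Δ = −F gives Δ = (-1.1844, 0.0197).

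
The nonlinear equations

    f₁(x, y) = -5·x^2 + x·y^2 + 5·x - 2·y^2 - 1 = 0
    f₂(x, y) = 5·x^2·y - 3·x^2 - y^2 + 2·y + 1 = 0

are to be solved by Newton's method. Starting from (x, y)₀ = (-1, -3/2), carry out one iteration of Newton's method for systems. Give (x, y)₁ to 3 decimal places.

(-3.712, 5.670)

At (-1, -3/2): F = (-17.750, -14.750).
Jacobian J = [[-10·x + y^2 + 5, 2·x·y - 4·y], [10·x·y - 6·x, 5·x^2 - 2·y + 2]].
At the point, J = [[17.250, 9.000], [21.000, 10.000]] (det J = -16.500).
Solving J·Δ = −F gives Δ = (-2.712, 7.170).
Then the next iterate is (x, y)₁ = (-3.712, 5.670).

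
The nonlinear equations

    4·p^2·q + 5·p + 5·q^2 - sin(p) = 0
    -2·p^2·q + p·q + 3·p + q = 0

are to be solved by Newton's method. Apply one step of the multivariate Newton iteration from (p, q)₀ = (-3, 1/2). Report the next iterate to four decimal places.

(-0.4334, 0.7691)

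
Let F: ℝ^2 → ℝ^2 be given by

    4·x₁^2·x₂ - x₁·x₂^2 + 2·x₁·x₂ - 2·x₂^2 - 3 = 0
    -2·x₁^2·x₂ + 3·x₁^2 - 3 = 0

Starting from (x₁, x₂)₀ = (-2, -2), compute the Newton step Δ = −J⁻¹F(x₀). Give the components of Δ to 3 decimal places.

(0.583, 1.083)

At (-2, -2): F = (-27.000, 25.000).
Jacobian J = [[8·x₁·x₂ - x₂^2 + 2·x₂, 4·x₁^2 - 2·x₁·x₂ + 2·x₁ - 4·x₂], [-4·x₁·x₂ + 6·x₁, -2·x₁^2]].
At the point, J = [[24.000, 12.000], [-28.000, -8.000]] (det J = 144.000).
Solving J·Δ = −F gives Δ = (0.583, 1.083).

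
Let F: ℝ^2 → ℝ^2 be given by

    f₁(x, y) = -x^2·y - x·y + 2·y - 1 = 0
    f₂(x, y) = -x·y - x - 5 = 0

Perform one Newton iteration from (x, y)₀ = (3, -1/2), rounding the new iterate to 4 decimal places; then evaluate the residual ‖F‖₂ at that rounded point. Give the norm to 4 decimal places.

6.7535

At (3, -1/2): F = (4.0000, -6.5000).
Jacobian J = [[-2·x·y - y, -x^2 - x + 2], [-y - 1, -x]].
At the point, J = [[3.5000, -10.0000], [-0.5000, -3.0000]] (det J = -15.5000).
Solving J·Δ = −F gives Δ = (-4.9677, -1.3387).
Then the next iterate is (x, y)₁ = (-1.9677, -1.8387).
Re-evaluating at (-1.9677, -1.8387): F = (-1.176252, -6.650310), so ‖F‖₂ = 6.7535.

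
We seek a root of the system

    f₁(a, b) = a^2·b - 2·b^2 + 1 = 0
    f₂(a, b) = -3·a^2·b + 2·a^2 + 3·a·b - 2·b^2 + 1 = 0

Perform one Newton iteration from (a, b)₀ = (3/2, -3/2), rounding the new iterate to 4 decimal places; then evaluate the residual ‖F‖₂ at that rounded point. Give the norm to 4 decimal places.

2.4330

At (3/2, -3/2): F = (-6.8750, 4.3750).
Jacobian J = [[2·a·b, a^2 - 4·b], [-6·a·b + 4·a + 3·b, -3·a^2 + 3·a - 4·b]].
At the point, J = [[-4.5000, 8.2500], [15.0000, 3.7500]] (det J = -140.6250).
Solving J·Δ = −F gives Δ = (-0.4400, 0.5933).
Then the next iterate is (a, b)₁ = (1.0600, -0.9067).
Re-evaluating at (1.0600, -0.9067): F = (-1.662978, 1.775989), so ‖F‖₂ = 2.4330.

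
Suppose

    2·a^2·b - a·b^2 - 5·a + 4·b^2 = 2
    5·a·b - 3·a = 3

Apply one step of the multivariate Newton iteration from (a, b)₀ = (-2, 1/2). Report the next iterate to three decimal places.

(-0.925, 0.246)

At (-2, 1/2): F = (13.500, -2.000).
Jacobian J = [[4·a·b - b^2 - 5, 2·a^2 - 2·a·b + 8·b], [5·b - 3, 5·a]].
At the point, J = [[-9.250, 14.000], [-0.500, -10.000]] (det J = 99.500).
Solving J·Δ = −F gives Δ = (1.075, -0.254).
Then the next iterate is (a, b)₁ = (-0.925, 0.246).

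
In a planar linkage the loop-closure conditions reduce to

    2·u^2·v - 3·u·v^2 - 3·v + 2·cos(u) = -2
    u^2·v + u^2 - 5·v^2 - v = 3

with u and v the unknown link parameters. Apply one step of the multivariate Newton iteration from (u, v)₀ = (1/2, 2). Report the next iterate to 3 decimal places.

At (1/2, 2): F = (-7.24483, -24.250).
Jacobian J = [[4·u·v - 3·v^2 - 2·sin(u), 2·u^2 - 6·u·v - 3], [2·u·v + 2·u, u^2 - 10·v - 1]].
At the point, J = [[-8.95885, -8.500], [3.000, -20.750]] (det J = 211.39616).
Solving J·Δ = −F gives Δ = (0.264, -1.131).
Then the next iterate is (u, v)₁ = (0.764, 0.869).

(0.764, 0.869)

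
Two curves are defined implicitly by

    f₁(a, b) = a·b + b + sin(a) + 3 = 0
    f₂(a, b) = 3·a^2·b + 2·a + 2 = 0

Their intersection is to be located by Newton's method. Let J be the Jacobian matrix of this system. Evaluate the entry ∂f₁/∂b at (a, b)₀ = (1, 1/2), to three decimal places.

2.000

∂f₁/∂b = a + 1.
At (1, 1/2) this is 2.000.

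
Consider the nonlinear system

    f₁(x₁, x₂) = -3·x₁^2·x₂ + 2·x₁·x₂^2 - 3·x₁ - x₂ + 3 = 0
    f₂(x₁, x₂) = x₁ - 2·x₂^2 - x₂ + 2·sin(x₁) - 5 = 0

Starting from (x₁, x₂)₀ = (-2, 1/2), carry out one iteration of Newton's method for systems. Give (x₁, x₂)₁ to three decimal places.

At (-2, 1/2): F = (1.500, -9.81859).
Jacobian J = [[-6·x₁·x₂ + 2·x₂^2 - 3, -3·x₁^2 + 4·x₁·x₂ - 1], [2·cos(x₁) + 1, -4·x₂ - 1]].
At the point, J = [[3.500, -17.000], [0.16771, -3.000]] (det J = -7.64899).
Solving J·Δ = −F gives Δ = (-22.410, -4.526).
Then the next iterate is (x₁, x₂)₁ = (-24.410, -4.026).

(-24.410, -4.026)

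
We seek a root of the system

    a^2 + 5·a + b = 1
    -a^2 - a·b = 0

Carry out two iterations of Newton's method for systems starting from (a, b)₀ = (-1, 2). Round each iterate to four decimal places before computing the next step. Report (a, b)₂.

(-0.3335, 3.0009)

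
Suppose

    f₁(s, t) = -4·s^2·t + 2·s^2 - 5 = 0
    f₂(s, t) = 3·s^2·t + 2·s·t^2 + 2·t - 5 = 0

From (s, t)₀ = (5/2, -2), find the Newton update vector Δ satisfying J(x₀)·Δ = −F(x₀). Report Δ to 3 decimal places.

(-1.209, -0.117)

At (5/2, -2): F = (57.500, -26.500).
Jacobian J = [[-8·s·t + 4·s, -4·s^2], [6·s·t + 2·t^2, 3·s^2 + 4·s·t + 2]].
At the point, J = [[50.000, -25.000], [-22.000, 0.750]] (det J = -512.500).
Solving J·Δ = −F gives Δ = (-1.209, -0.117).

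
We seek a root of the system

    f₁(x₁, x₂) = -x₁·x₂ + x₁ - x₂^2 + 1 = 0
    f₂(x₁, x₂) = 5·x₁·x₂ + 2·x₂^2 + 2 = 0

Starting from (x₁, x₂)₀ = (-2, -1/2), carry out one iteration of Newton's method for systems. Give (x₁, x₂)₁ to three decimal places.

(-1.571, 0.036)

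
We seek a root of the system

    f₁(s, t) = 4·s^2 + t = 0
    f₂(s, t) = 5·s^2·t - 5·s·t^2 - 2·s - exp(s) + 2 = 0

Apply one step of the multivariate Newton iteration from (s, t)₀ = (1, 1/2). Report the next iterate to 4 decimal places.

At (1, 1/2): F = (4.5000, -1.468282).
Jacobian J = [[8·s, 1], [10·s·t - 5·t^2 - exp(s) - 2, 5·s^2 - 10·s·t]].
At the point, J = [[8.0000, 1.0000], [-0.968282, 0.0000]] (det J = 0.968282).
Solving J·Δ = −F gives Δ = (-1.5164, 7.6310).
Then the next iterate is (s, t)₁ = (-0.5164, 8.1310).

(-0.5164, 8.1310)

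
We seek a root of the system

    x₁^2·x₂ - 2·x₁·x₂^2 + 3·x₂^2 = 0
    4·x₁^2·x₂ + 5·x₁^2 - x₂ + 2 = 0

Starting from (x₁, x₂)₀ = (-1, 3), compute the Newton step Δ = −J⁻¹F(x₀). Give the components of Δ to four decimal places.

(0.3585, -1.2709)

At (-1, 3): F = (48.0000, 16.0000).
Jacobian J = [[2·x₁·x₂ - 2·x₂^2, x₁^2 - 4·x₁·x₂ + 6·x₂], [8·x₁·x₂ + 10·x₁, 4·x₁^2 - 1]].
At the point, J = [[-24.0000, 31.0000], [-34.0000, 3.0000]] (det J = 982.0000).
Solving J·Δ = −F gives Δ = (0.3585, -1.2709).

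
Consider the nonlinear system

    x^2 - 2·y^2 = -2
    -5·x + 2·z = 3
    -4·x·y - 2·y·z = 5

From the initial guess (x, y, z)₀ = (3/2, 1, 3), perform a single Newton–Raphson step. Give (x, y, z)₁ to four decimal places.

(-0.0694, 0.3854, 1.3264)

At (3/2, 1, 3): F = (2.2500, -4.5000, -17.0000).
Jacobian J = [[2·x, -4·y, 0], [-5, 0, 2], [-4·y, -4·x - 2·z, -2·y]].
At the point, J = [[3.0000, -4.0000, 0.0000], [-5.0000, 0.0000, 2.0000], [-4.0000, -12.0000, -2.0000]] (det J = 144.0000).
Solving J·Δ = −F gives Δ = (-1.5694, -0.6146, -1.6736).
Then the next iterate is (x, y, z)₁ = (-0.0694, 0.3854, 1.3264).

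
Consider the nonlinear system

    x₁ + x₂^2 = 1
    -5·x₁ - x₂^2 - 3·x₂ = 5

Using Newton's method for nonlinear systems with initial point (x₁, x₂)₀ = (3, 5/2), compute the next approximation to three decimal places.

At (3, 5/2): F = (8.250, -33.750).
Jacobian J = [[1, 2·x₂], [-5, -2·x₂ - 3]].
At the point, J = [[1.000, 5.000], [-5.000, -8.000]] (det J = 17.000).
Solving J·Δ = −F gives Δ = (-6.044, -0.441).
Then the next iterate is (x₁, x₂)₁ = (-3.044, 2.059).

(-3.044, 2.059)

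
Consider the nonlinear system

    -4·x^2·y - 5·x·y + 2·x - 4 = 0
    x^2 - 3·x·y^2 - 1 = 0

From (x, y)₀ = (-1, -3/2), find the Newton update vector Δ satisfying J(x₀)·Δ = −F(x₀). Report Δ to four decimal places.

(-1.9440, 2.6400)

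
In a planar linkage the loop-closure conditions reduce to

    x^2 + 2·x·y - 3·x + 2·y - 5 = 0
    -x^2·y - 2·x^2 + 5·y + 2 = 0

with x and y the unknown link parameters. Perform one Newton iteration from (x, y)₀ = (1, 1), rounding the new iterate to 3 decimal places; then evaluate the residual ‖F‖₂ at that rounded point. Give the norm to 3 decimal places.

4.924

At (1, 1): F = (-3.000, 4.000).
Jacobian J = [[2·x + 2·y - 3, 2·x + 2], [-2·x·y - 4·x, -x^2 + 5]].
At the point, J = [[1.000, 4.000], [-6.000, 4.000]] (det J = 28.000).
Solving J·Δ = −F gives Δ = (1.000, 0.500).
Then the next iterate is (x, y)₁ = (2.000, 1.500).
Re-evaluating at (2.000, 1.500): F = (2.000, -4.500), so ‖F‖₂ = 4.924.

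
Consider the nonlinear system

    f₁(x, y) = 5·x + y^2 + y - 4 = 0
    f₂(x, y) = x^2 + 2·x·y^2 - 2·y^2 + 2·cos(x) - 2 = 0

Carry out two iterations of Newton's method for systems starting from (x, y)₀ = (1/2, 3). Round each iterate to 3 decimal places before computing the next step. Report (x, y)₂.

(0.567, 0.853)

At (1/2, 3): F = (10.500, -8.99483).
Jacobian J = [[5, 2·y + 1], [2·x + 2·y^2 - 2·sin(x), 4·x·y - 4·y]].
At the point, J = [[5.000, 7.000], [18.04115, -6.000]] (det J = -156.28804).
Solving J·Δ = −F gives Δ = (0.000, -1.500).
Then the next iterate is (x, y)₁ = (0.500, 1.500).
Round to (0.500, 1.500) and repeat: F = (2.250, -2.24483), J = [[5.000, 4.000], [4.54115, -3.000]].
Δ = (0.067, -0.647), so (x, y)₂ = (0.567, 0.853).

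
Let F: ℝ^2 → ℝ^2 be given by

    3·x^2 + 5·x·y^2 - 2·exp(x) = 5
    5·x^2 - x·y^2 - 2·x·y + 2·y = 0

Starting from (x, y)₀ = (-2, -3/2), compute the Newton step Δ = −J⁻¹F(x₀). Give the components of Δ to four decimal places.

(0.8052, 0.5531)

At (-2, -3/2): F = (-15.770671, 15.5000).
Jacobian J = [[6·x + 5·y^2 - 2·exp(x), 10·x·y], [10·x - y^2 - 2·y, -2·x·y - 2·x + 2]].
At the point, J = [[-1.020671, 30.0000], [-19.2500, 0.0000]] (det J = 577.5000).
Solving J·Δ = −F gives Δ = (0.8052, 0.5531).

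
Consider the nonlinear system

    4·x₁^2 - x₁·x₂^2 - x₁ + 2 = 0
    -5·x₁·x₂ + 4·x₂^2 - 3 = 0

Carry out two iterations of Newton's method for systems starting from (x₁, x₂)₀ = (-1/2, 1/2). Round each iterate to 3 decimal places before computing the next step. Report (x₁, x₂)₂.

At (-1/2, 1/2): F = (3.625, -0.750).
Jacobian J = [[8·x₁ - x₂^2 - 1, -2·x₁·x₂], [-5·x₂, -5·x₁ + 8·x₂]].
At the point, J = [[-5.250, 0.500], [-2.500, 6.500]] (det J = -32.875).
Solving J·Δ = −F gives Δ = (0.728, 0.395).
Then the next iterate is (x₁, x₂)₁ = (0.228, 0.895).
Round to (0.228, 0.895) and repeat: F = (1.79730, -0.81620), J = [[0.02298, -0.40812], [-4.475, 6.020]].
Δ = (6.212, 4.754), so (x₁, x₂)₂ = (6.440, 5.649).

(6.440, 5.649)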